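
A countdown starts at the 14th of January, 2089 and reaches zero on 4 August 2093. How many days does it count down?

Jan 14, 2089 → Jan 14, 2090: 365 days.
Jan 14, 2090 → Jan 14, 2091: 365 days.
Jan 14, 2091 → Jan 14, 2092: 365 days.
Jan 14, 2092 → Jan 14, 2093: 366 days (Feb 29, 2092 is in that span).
Jan 14, 2093 → Feb 14, 2093: 31 days (January has 31).
Feb 14, 2093 → Mar 14, 2093: 28 days (February has 28).
Mar 14, 2093 → Apr 14, 2093: 31 days (March has 31).
Apr 14, 2093 → May 14, 2093: 30 days (April has 30).
May 14, 2093 → Jun 14, 2093: 31 days (May has 31).
Jun 14, 2093 → Jul 14, 2093: 30 days (June has 30).
Jul 14, 2093 → Aug 4, 2093: 21 days.
Total: 1663 days.

1663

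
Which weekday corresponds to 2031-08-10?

January 1, 2031 is a Wednesday.
Jan 1, 2031 → Feb 1, 2031: 31 days (January has 31).
Feb 1, 2031 → Mar 1, 2031: 28 days (February has 28).
Mar 1, 2031 → Apr 1, 2031: 31 days (March has 31).
Apr 1, 2031 → May 1, 2031: 30 days (April has 30).
May 1, 2031 → Jun 1, 2031: 31 days (May has 31).
Jun 1, 2031 → Jul 1, 2031: 30 days (June has 30).
Jul 1, 2031 → Aug 1, 2031: 31 days (July has 31).
Aug 1, 2031 → Aug 10, 2031: 9 days.
Total: 221 days.
221 mod 7 = 4, so Wednesday + 4 = Sunday.

Sunday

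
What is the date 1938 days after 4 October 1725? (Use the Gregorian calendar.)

+365 (one year) → Oct 4, 1726 (1573 left).
+365 (one year) → Oct 4, 1727 (1208 left).
+366 (one year; includes Feb 29, 1728) → Oct 4, 1728 (842 left).
+365 (one year) → Oct 4, 1729 (477 left).
+365 (one year) → Oct 4, 1730 (112 left).
Oct has 31 days: +28 → Nov 1, 1730 (84 left).
Nov has 30 days: +30 → Dec 1, 1730 (54 left).
Dec has 31 days: +31 → Jan 1, 1731 (23 left).
+23 → Jan 24, 1731.

January 24, 1731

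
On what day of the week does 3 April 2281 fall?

Doomsday rule: the anchor day for the 2200s is Friday. For year 81: 81÷12 = 6 r 9, and 9÷4 = 2, so 6+9+2 = 17.
Friday + 17 ≡ Monday — that's 2281's doomsday.
In April the doomsday date is Apr 4.
Apr 3 is 1 day before Apr 4; 1 mod 7 = 1, so Monday − 1 = Sunday.

Sunday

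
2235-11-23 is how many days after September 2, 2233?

812

Sep 2, 2233 → Sep 2, 2234: 365 days.
Sep 2, 2234 → Sep 2, 2235: 365 days.
Sep 2, 2235 → Oct 2, 2235: 30 days (September has 30).
Oct 2, 2235 → Nov 2, 2235: 31 days (October has 31).
Nov 2, 2235 → Nov 23, 2235: 21 days.
Total: 812 days.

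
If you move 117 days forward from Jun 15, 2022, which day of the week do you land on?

Monday

Jun 15, 2022 is a Wednesday.
117 mod 7 = 5, so 117 days after a Wednesday is Wednesday + 5 = Monday.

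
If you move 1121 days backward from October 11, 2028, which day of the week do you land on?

First find the weekday of Oct 11, 2028. Doomsday rule: the anchor day for the 2000s is Tuesday. For year 28: 28÷12 = 2 r 4, and 4÷4 = 1, so 2+4+1 = 7.
Tuesday + 7 ≡ Tuesday — that's 2028's doomsday.
In October the doomsday date is Oct 10.
Oct 11 is 1 day after Oct 10; 1 mod 7 = 1, so Tuesday + 1 = Wednesday.
1121 mod 7 = 1, so 1121 days before a Wednesday is Wednesday − 1 = Tuesday.

Tuesday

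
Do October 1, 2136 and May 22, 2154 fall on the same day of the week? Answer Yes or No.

From Oct 1, 2136 to May 22, 2154 is 6442 days.
6442 mod 7 = 2, so they are different weekdays.
(Oct 1, 2136 is a Monday; May 22, 2154 is a Wednesday.)

No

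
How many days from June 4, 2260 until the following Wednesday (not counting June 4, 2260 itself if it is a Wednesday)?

2

Jun 4, 2260 is a Monday.
From Monday to the next Wednesday is 2 days.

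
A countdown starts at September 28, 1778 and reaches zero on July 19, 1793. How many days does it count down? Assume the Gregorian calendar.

5408

Sep 28, 1778 → Sep 28, 1779: 365 days.
Sep 28, 1779 → Sep 28, 1780: 366 days (Feb 29, 1780 is in that span).
Sep 28, 1780 → Sep 28, 1781: 365 days.
Sep 28, 1781 → Sep 28, 1782: 365 days.
Sep 28, 1782 → Sep 28, 1783: 365 days.
Sep 28, 1783 → Sep 28, 1784: 366 days (Feb 29, 1784 is in that span).
Sep 28, 1784 → Sep 28, 1785: 365 days.
Sep 28, 1785 → Sep 28, 1786: 365 days.
Sep 28, 1786 → Sep 28, 1787: 365 days.
Sep 28, 1787 → Sep 28, 1788: 366 days (Feb 29, 1788 is in that span).
Sep 28, 1788 → Sep 28, 1789: 365 days.
Sep 28, 1789 → Sep 28, 1790: 365 days.
Sep 28, 1790 → Sep 28, 1791: 365 days.
Sep 28, 1791 → Sep 28, 1792: 366 days (Feb 29, 1792 is in that span).
Sep 28, 1792 → Oct 28, 1792: 30 days (September has 30).
Oct 28, 1792 → Nov 28, 1792: 31 days (October has 31).
Nov 28, 1792 → Dec 28, 1792: 30 days (November has 30).
Dec 28, 1792 → Jan 28, 1793: 31 days (December has 31).
Jan 28, 1793 → Feb 28, 1793: 31 days (January has 31).
Feb 28, 1793 → Mar 28, 1793: 28 days (February has 28).
Mar 28, 1793 → Apr 28, 1793: 31 days (March has 31).
Apr 28, 1793 → May 28, 1793: 30 days (April has 30).
May 28, 1793 → Jun 28, 1793: 31 days (May has 31).
Jun 28, 1793 → Jul 19, 1793: 21 days.
Total: 5408 days.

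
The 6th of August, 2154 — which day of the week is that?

Tuesday

Doomsday rule: the anchor day for the 2100s is Sunday. For year 54: 54÷12 = 4 r 6, and 6÷4 = 1, so 4+6+1 = 11.
Sunday + 11 ≡ Thursday — that's 2154's doomsday.
In August the doomsday date is Aug 8.
Aug 6 is 2 days before Aug 8; 2 mod 7 = 2, so Thursday − 2 = Tuesday.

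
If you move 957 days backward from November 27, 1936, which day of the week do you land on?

Sunday

Nov 27, 1936 is a Friday.
957 mod 7 = 5, so 957 days before a Friday is Friday − 5 = Sunday.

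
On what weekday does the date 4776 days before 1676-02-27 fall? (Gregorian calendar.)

Tuesday

First find the weekday of Feb 27, 1676. Doomsday rule: the anchor day for the 1600s is Tuesday. For year 76: 76÷12 = 6 r 4, and 4÷4 = 1, so 6+4+1 = 11.
Tuesday + 11 ≡ Saturday — that's 1676's doomsday.
In February the doomsday date is Feb 29 (1676 is a leap year (divisible by 4)).
Feb 27 is 2 days before Feb 29; 2 mod 7 = 2, so Saturday − 2 = Thursday.
4776 mod 7 = 2, so 4776 days before a Thursday is Thursday − 2 = Tuesday.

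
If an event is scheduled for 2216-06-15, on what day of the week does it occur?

Doomsday rule: the anchor day for the 2200s is Friday. For year 16: 16÷12 = 1 r 4, and 4÷4 = 1, so 1+4+1 = 6.
Friday + 6 ≡ Thursday — that's 2216's doomsday.
In June the doomsday date is Jun 6.
Jun 15 is 9 days after Jun 6; 9 mod 7 = 2, so Thursday + 2 = Saturday.

Saturday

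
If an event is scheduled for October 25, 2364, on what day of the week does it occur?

Sunday

Doomsday rule: the anchor day for the 2300s is Wednesday. For year 64: 64÷12 = 5 r 4, and 4÷4 = 1, so 5+4+1 = 10.
Wednesday + 10 ≡ Saturday — that's 2364's doomsday.
In October the doomsday date is Oct 10.
Oct 25 is 15 days after Oct 10; 15 mod 7 = 1, so Saturday + 1 = Sunday.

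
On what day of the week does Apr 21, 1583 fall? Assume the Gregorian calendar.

Thursday

Doomsday rule: the anchor day for the 1500s is Wednesday. For year 83: 83÷12 = 6 r 11, and 11÷4 = 2, so 6+11+2 = 19.
Wednesday + 19 ≡ Monday — that's 1583's doomsday.
In April the doomsday date is Apr 4.
Apr 21 is 17 days after Apr 4; 17 mod 7 = 3, so Monday + 3 = Thursday.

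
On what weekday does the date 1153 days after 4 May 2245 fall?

Friday

First find the weekday of May 4, 2245. Doomsday rule: the anchor day for the 2200s is Friday. For year 45: 45÷12 = 3 r 9, and 9÷4 = 2, so 3+9+2 = 14.
Friday + 14 ≡ Friday — that's 2245's doomsday.
In May the doomsday date is May 9.
May 4 is 5 days before May 9; 5 mod 7 = 5, so Friday − 5 = Sunday.
1153 mod 7 = 5, so 1153 days after a Sunday is Sunday + 5 = Friday.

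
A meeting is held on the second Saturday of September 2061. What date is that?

September 10, 2061

September 1, 2061 is a Thursday.
The first Saturday is therefore September 3 (2 days later).
The second Saturday is 3 + 1×7 = September 10.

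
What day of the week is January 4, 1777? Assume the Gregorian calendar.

Doomsday rule: the anchor day for the 1700s is Sunday. For year 77: 77÷12 = 6 r 5, and 5÷4 = 1, so 6+5+1 = 12.
Sunday + 12 ≡ Friday — that's 1777's doomsday.
In January the doomsday date is Jan 3 (1777 is not a leap year).
Jan 4 is 1 day after Jan 3; 1 mod 7 = 1, so Friday + 1 = Saturday.

Saturday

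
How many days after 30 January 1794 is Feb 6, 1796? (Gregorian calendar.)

737

Jan 30, 1794 → Jan 30, 1795: 365 days.
Jan 30, 1795 → Feb 28, 1795: 29 days (January has 31).
Feb 28, 1795 → Mar 28, 1795: 28 days (February has 28).
Mar 28, 1795 → Apr 28, 1795: 31 days (March has 31).
Apr 28, 1795 → May 28, 1795: 30 days (April has 30).
May 28, 1795 → Jun 28, 1795: 31 days (May has 31).
Jun 28, 1795 → Jul 28, 1795: 30 days (June has 30).
Jul 28, 1795 → Aug 28, 1795: 31 days (July has 31).
Aug 28, 1795 → Sep 28, 1795: 31 days (August has 31).
Sep 28, 1795 → Oct 28, 1795: 30 days (September has 30).
Oct 28, 1795 → Nov 28, 1795: 31 days (October has 31).
Nov 28, 1795 → Dec 28, 1795: 30 days (November has 30).
Dec 28, 1795 → Jan 28, 1796: 31 days (December has 31).
Jan 28, 1796 → Feb 6, 1796: 9 days.
Total: 737 days.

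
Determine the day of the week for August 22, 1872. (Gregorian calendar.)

Doomsday rule: the anchor day for the 1800s is Friday. For year 72: 72÷12 = 6 r 0, and 0÷4 = 0, so 6+0+0 = 6.
Friday + 6 ≡ Thursday — that's 1872's doomsday.
In August the doomsday date is Aug 8.
Aug 22 is 14 days after Aug 8; 14 mod 7 = 0, so Thursday + 0 = Thursday.

Thursday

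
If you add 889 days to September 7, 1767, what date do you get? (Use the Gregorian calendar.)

February 12, 1770

+366 (one year; includes Feb 29, 1768) → Sep 7, 1768 (523 left).
+365 (one year) → Sep 7, 1769 (158 left).
Sep has 30 days: +24 → Oct 1, 1769 (134 left).
Oct has 31 days: +31 → Nov 1, 1769 (103 left).
Nov has 30 days: +30 → Dec 1, 1769 (73 left).
Dec has 31 days: +31 → Jan 1, 1770 (42 left).
Jan has 31 days: +31 → Feb 1, 1770 (11 left).
+11 → Feb 12, 1770.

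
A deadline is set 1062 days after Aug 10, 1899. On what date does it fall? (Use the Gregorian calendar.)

July 8, 1902

+365 (one year) → Aug 10, 1900 (697 left).
+365 (one year) → Aug 10, 1901 (332 left).
Aug has 31 days: +22 → Sep 1, 1901 (310 left).
Sep has 30 days: +30 → Oct 1, 1901 (280 left).
Oct has 31 days: +31 → Nov 1, 1901 (249 left).
Nov has 30 days: +30 → Dec 1, 1901 (219 left).
Dec has 31 days: +31 → Jan 1, 1902 (188 left).
Jan has 31 days: +31 → Feb 1, 1902 (157 left).
Feb has 28 days: +28 → Mar 1, 1902 (129 left).
Mar has 31 days: +31 → Apr 1, 1902 (98 left).
Apr has 30 days: +30 → May 1, 1902 (68 left).
May has 31 days: +31 → Jun 1, 1902 (37 left).
Jun has 30 days: +30 → Jul 1, 1902 (7 left).
+7 → Jul 8, 1902.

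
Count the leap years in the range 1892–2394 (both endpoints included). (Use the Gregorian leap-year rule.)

Multiples of 4 in [1892,2394]: 126.
Of those, multiples of 100: 5 (not leap unless ÷400).
Multiples of 400: 1.
Leap years = 126 − 5 + 1 = 122.

122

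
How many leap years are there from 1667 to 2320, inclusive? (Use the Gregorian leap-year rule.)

158

Multiples of 4 in [1667,2320]: 164.
Of those, multiples of 100: 7 (not leap unless ÷400).
Multiples of 400: 1.
Leap years = 164 − 7 + 1 = 158.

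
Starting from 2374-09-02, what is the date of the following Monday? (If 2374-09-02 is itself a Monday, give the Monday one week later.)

September 9, 2374

Sep 2, 2374 is a Monday.
From Monday to the next Monday is 7 days.
Sep 2, 2374 + 7 = Sep 9, 2374.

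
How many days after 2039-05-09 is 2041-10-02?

877

May 9, 2039 → May 9, 2040: 366 days (Feb 29, 2040 is in that span).
May 9, 2040 → May 9, 2041: 365 days.
May 9, 2041 → Jun 9, 2041: 31 days (May has 31).
Jun 9, 2041 → Jul 9, 2041: 30 days (June has 30).
Jul 9, 2041 → Aug 9, 2041: 31 days (July has 31).
Aug 9, 2041 → Sep 9, 2041: 31 days (August has 31).
Sep 9, 2041 → Oct 2, 2041: 23 days.
Total: 877 days.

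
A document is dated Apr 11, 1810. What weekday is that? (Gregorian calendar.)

Doomsday rule: the anchor day for the 1800s is Friday. For year 10: 10÷12 = 0 r 10, and 10÷4 = 2, so 0+10+2 = 12.
Friday + 12 ≡ Wednesday — that's 1810's doomsday.
In April the doomsday date is Apr 4.
Apr 11 is 7 days after Apr 4; 7 mod 7 = 0, so Wednesday + 0 = Wednesday.

Wednesday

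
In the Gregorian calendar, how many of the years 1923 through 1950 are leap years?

7

Multiples of 4 in [1923,1950]: 7.
Of those, multiples of 100: 0 (not leap unless ÷400).
Multiples of 400: 0.
Leap years = 7 − 0 + 0 = 7.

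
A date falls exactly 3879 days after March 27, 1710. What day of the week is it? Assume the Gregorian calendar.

Mar 27, 1710 is a Thursday.
3879 mod 7 = 1, so 3879 days after a Thursday is Thursday + 1 = Friday.

Friday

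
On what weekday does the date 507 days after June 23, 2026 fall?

First find the weekday of Jun 23, 2026. Doomsday rule: the anchor day for the 2000s is Tuesday. For year 26: 26÷12 = 2 r 2, and 2÷4 = 0, so 2+2+0 = 4.
Tuesday + 4 ≡ Saturday — that's 2026's doomsday.
In June the doomsday date is Jun 6.
Jun 23 is 17 days after Jun 6; 17 mod 7 = 3, so Saturday + 3 = Tuesday.
507 mod 7 = 3, so 507 days after a Tuesday is Tuesday + 3 = Friday.

Friday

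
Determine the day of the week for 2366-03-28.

Doomsday rule: the anchor day for the 2300s is Wednesday. For year 66: 66÷12 = 5 r 6, and 6÷4 = 1, so 5+6+1 = 12.
Wednesday + 12 ≡ Monday — that's 2366's doomsday.
In March the doomsday date is Mar 14.
Mar 28 is 14 days after Mar 14; 14 mod 7 = 0, so Monday + 0 = Monday.

Monday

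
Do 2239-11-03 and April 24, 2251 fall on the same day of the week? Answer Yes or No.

No

From Nov 3, 2239 to Apr 24, 2251 is 4190 days.
4190 mod 7 = 4, so they are different weekdays.
(Nov 3, 2239 is a Sunday; Apr 24, 2251 is a Thursday.)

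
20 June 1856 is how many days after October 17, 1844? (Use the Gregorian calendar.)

4264

Oct 17, 1844 → Oct 17, 1845: 365 days.
Oct 17, 1845 → Oct 17, 1846: 365 days.
Oct 17, 1846 → Oct 17, 1847: 365 days.
Oct 17, 1847 → Oct 17, 1848: 366 days (Feb 29, 1848 is in that span).
Oct 17, 1848 → Oct 17, 1849: 365 days.
Oct 17, 1849 → Oct 17, 1850: 365 days.
Oct 17, 1850 → Oct 17, 1851: 365 days.
Oct 17, 1851 → Oct 17, 1852: 366 days (Feb 29, 1852 is in that span).
Oct 17, 1852 → Oct 17, 1853: 365 days.
Oct 17, 1853 → Oct 17, 1854: 365 days.
Oct 17, 1854 → Oct 17, 1855: 365 days.
Oct 17, 1855 → Nov 17, 1855: 31 days (October has 31).
Nov 17, 1855 → Dec 17, 1855: 30 days (November has 30).
Dec 17, 1855 → Jan 17, 1856: 31 days (December has 31).
Jan 17, 1856 → Feb 17, 1856: 31 days (January has 31).
Feb 17, 1856 → Mar 17, 1856: 29 days (February has 29).
Mar 17, 1856 → Apr 17, 1856: 31 days (March has 31).
Apr 17, 1856 → May 17, 1856: 30 days (April has 30).
May 17, 1856 → Jun 17, 1856: 31 days (May has 31).
Jun 17, 1856 → Jun 20, 1856: 3 days.
Total: 4264 days.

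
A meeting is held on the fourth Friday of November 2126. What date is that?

November 1, 2126 is a Friday.
The first Friday is therefore November 1 (same day).
The fourth Friday is 1 + 3×7 = November 22.

November 22, 2126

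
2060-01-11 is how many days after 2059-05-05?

May 5, 2059 → Jun 5, 2059: 31 days (May has 31).
Jun 5, 2059 → Jul 5, 2059: 30 days (June has 30).
Jul 5, 2059 → Aug 5, 2059: 31 days (July has 31).
Aug 5, 2059 → Sep 5, 2059: 31 days (August has 31).
Sep 5, 2059 → Oct 5, 2059: 30 days (September has 30).
Oct 5, 2059 → Nov 5, 2059: 31 days (October has 31).
Nov 5, 2059 → Dec 5, 2059: 30 days (November has 30).
Dec 5, 2059 → Jan 5, 2060: 31 days (December has 31).
Jan 5, 2060 → Jan 11, 2060: 6 days.
Total: 251 days.

251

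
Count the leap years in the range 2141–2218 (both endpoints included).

Multiples of 4 in [2141,2218]: 19.
Of those, multiples of 100: 1 (not leap unless ÷400).
Multiples of 400: 0.
Leap years = 19 − 1 + 0 = 18.

18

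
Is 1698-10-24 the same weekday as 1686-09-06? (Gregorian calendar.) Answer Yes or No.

Yes

From Sep 6, 1686 to Oct 24, 1698 is 4431 days.
4431 mod 7 = 0, so they are the same weekday.
(Sep 6, 1686 is a Friday; Oct 24, 1698 is a Friday.)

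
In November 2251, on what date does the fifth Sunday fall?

November 1, 2251 is a Saturday.
The first Sunday is therefore November 2 (1 days later).
The fifth Sunday is 2 + 4×7 = November 30.

November 30, 2251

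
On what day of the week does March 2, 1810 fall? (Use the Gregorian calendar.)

Doomsday rule: the anchor day for the 1800s is Friday. For year 10: 10÷12 = 0 r 10, and 10÷4 = 2, so 0+10+2 = 12.
Friday + 12 ≡ Wednesday — that's 1810's doomsday.
In March the doomsday date is Mar 14.
Mar 2 is 12 days before Mar 14; 12 mod 7 = 5, so Wednesday − 5 = Friday.

Friday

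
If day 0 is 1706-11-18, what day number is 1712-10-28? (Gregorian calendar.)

Nov 18, 1706 → Nov 18, 1707: 365 days.
Nov 18, 1707 → Nov 18, 1708: 366 days (Feb 29, 1708 is in that span).
Nov 18, 1708 → Nov 18, 1709: 365 days.
Nov 18, 1709 → Nov 18, 1710: 365 days.
Nov 18, 1710 → Nov 18, 1711: 365 days.
Nov 18, 1711 → Dec 18, 1711: 30 days (November has 30).
Dec 18, 1711 → Jan 18, 1712: 31 days (December has 31).
Jan 18, 1712 → Feb 18, 1712: 31 days (January has 31).
Feb 18, 1712 → Mar 18, 1712: 29 days (February has 29).
Mar 18, 1712 → Apr 18, 1712: 31 days (March has 31).
Apr 18, 1712 → May 18, 1712: 30 days (April has 30).
May 18, 1712 → Jun 18, 1712: 31 days (May has 31).
Jun 18, 1712 → Jul 18, 1712: 30 days (June has 30).
Jul 18, 1712 → Aug 18, 1712: 31 days (July has 31).
Aug 18, 1712 → Sep 18, 1712: 31 days (August has 31).
Sep 18, 1712 → Oct 18, 1712: 30 days (September has 30).
Oct 18, 1712 → Oct 28, 1712: 10 days.
Total: 2171 days.

2171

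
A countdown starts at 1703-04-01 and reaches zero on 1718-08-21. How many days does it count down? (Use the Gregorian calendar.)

Apr 1, 1703 → Apr 1, 1704: 366 days (Feb 29, 1704 is in that span).
Apr 1, 1704 → Apr 1, 1705: 365 days.
Apr 1, 1705 → Apr 1, 1706: 365 days.
Apr 1, 1706 → Apr 1, 1707: 365 days.
Apr 1, 1707 → Apr 1, 1708: 366 days (Feb 29, 1708 is in that span).
Apr 1, 1708 → Apr 1, 1709: 365 days.
Apr 1, 1709 → Apr 1, 1710: 365 days.
Apr 1, 1710 → Apr 1, 1711: 365 days.
Apr 1, 1711 → Apr 1, 1712: 366 days (Feb 29, 1712 is in that span).
Apr 1, 1712 → Apr 1, 1713: 365 days.
Apr 1, 1713 → Apr 1, 1714: 365 days.
Apr 1, 1714 → Apr 1, 1715: 365 days.
Apr 1, 1715 → Apr 1, 1716: 366 days (Feb 29, 1716 is in that span).
Apr 1, 1716 → Apr 1, 1717: 365 days.
Apr 1, 1717 → Apr 1, 1718: 365 days.
Apr 1, 1718 → May 1, 1718: 30 days (April has 30).
May 1, 1718 → Jun 1, 1718: 31 days (May has 31).
Jun 1, 1718 → Jul 1, 1718: 30 days (June has 30).
Jul 1, 1718 → Aug 1, 1718: 31 days (July has 31).
Aug 1, 1718 → Aug 21, 1718: 20 days.
Total: 5621 days.

5621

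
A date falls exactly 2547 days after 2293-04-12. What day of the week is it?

First find the weekday of Apr 12, 2293. Doomsday rule: the anchor day for the 2200s is Friday. For year 93: 93÷12 = 7 r 9, and 9÷4 = 2, so 7+9+2 = 18.
Friday + 18 ≡ Tuesday — that's 2293's doomsday.
In April the doomsday date is Apr 4.
Apr 12 is 8 days after Apr 4; 8 mod 7 = 1, so Tuesday + 1 = Wednesday.
2547 mod 7 = 6, so 2547 days after a Wednesday is Wednesday + 6 = Tuesday.

Tuesday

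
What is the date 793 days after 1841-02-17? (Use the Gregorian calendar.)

+365 (one year) → Feb 17, 1842 (428 left).
+365 (one year) → Feb 17, 1843 (63 left).
Feb has 28 days: +12 → Mar 1, 1843 (51 left).
Mar has 31 days: +31 → Apr 1, 1843 (20 left).
+20 → Apr 21, 1843.

April 21, 1843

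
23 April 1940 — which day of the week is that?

Doomsday rule: the anchor day for the 1900s is Wednesday. For year 40: 40÷12 = 3 r 4, and 4÷4 = 1, so 3+4+1 = 8.
Wednesday + 8 ≡ Thursday — that's 1940's doomsday.
In April the doomsday date is Apr 4.
Apr 23 is 19 days after Apr 4; 19 mod 7 = 5, so Thursday + 5 = Tuesday.

Tuesday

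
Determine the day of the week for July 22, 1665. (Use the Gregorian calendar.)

Wednesday

Doomsday rule: the anchor day for the 1600s is Tuesday. For year 65: 65÷12 = 5 r 5, and 5÷4 = 1, so 5+5+1 = 11.
Tuesday + 11 ≡ Saturday — that's 1665's doomsday.
In July the doomsday date is Jul 11.
Jul 22 is 11 days after Jul 11; 11 mod 7 = 4, so Saturday + 4 = Wednesday.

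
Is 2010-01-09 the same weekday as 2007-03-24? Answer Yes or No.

From Mar 24, 2007 to Jan 9, 2010 is 1022 days.
1022 mod 7 = 0, so they are the same weekday.
(Mar 24, 2007 is a Saturday; Jan 9, 2010 is a Saturday.)

Yes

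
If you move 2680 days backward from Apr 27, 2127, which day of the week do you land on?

Monday

Apr 27, 2127 is a Sunday.
2680 mod 7 = 6, so 2680 days before a Sunday is Sunday − 6 = Monday.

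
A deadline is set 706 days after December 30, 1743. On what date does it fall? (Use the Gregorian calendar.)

+366 (one year; includes Feb 29, 1744) → Dec 30, 1744 (340 left).
Dec has 31 days: +2 → Jan 1, 1745 (338 left).
Jan has 31 days: +31 → Feb 1, 1745 (307 left).
Feb has 28 days: +28 → Mar 1, 1745 (279 left).
Mar has 31 days: +31 → Apr 1, 1745 (248 left).
Apr has 30 days: +30 → May 1, 1745 (218 left).
May has 31 days: +31 → Jun 1, 1745 (187 left).
Jun has 30 days: +30 → Jul 1, 1745 (157 left).
Jul has 31 days: +31 → Aug 1, 1745 (126 left).
Aug has 31 days: +31 → Sep 1, 1745 (95 left).
Sep has 30 days: +30 → Oct 1, 1745 (65 left).
Oct has 31 days: +31 → Nov 1, 1745 (34 left).
Nov has 30 days: +30 → Dec 1, 1745 (4 left).
+4 → Dec 5, 1745.

December 5, 1745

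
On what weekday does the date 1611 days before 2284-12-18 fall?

Wednesday

Dec 18, 2284 is a Thursday.
1611 mod 7 = 1, so 1611 days before a Thursday is Thursday − 1 = Wednesday.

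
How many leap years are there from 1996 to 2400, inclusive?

99

Multiples of 4 in [1996,2400]: 102.
Of those, multiples of 100: 5 (not leap unless ÷400).
Multiples of 400: 2.
Leap years = 102 − 5 + 2 = 99.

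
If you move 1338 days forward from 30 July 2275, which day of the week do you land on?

Saturday

First find the weekday of Jul 30, 2275. Doomsday rule: the anchor day for the 2200s is Friday. For year 75: 75÷12 = 6 r 3, and 3÷4 = 0, so 6+3+0 = 9.
Friday + 9 ≡ Sunday — that's 2275's doomsday.
In July the doomsday date is Jul 11.
Jul 30 is 19 days after Jul 11; 19 mod 7 = 5, so Sunday + 5 = Friday.
1338 mod 7 = 1, so 1338 days after a Friday is Friday + 1 = Saturday.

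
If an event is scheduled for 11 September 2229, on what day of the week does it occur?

Doomsday rule: the anchor day for the 2200s is Friday. For year 29: 29÷12 = 2 r 5, and 5÷4 = 1, so 2+5+1 = 8.
Friday + 8 ≡ Saturday — that's 2229's doomsday.
In September the doomsday date is Sep 5.
Sep 11 is 6 days after Sep 5; 6 mod 7 = 6, so Saturday + 6 = Friday.

Friday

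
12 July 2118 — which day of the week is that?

Tuesday

Doomsday rule: the anchor day for the 2100s is Sunday. For year 18: 18÷12 = 1 r 6, and 6÷4 = 1, so 1+6+1 = 8.
Sunday + 8 ≡ Monday — that's 2118's doomsday.
In July the doomsday date is Jul 11.
Jul 12 is 1 day after Jul 11; 1 mod 7 = 1, so Monday + 1 = Tuesday.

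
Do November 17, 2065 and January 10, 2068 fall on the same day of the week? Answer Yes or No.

Yes

From Nov 17, 2065 to Jan 10, 2068 is 784 days.
784 mod 7 = 0, so they are the same weekday.
(Nov 17, 2065 is a Tuesday; Jan 10, 2068 is a Tuesday.)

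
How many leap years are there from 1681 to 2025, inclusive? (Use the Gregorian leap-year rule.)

83

Multiples of 4 in [1681,2025]: 86.
Of those, multiples of 100: 4 (not leap unless ÷400).
Multiples of 400: 1.
Leap years = 86 − 4 + 1 = 83.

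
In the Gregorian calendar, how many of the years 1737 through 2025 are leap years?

70

Multiples of 4 in [1737,2025]: 72.
Of those, multiples of 100: 3 (not leap unless ÷400).
Multiples of 400: 1.
Leap years = 72 − 3 + 1 = 70.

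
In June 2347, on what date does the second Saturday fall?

June 14, 2347

June 1, 2347 is a Sunday.
The first Saturday is therefore June 7 (6 days later).
The second Saturday is 7 + 1×7 = June 14.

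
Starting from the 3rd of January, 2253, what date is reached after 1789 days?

November 27, 2257

+365 (one year) → Jan 3, 2254 (1424 left).
+365 (one year) → Jan 3, 2255 (1059 left).
+365 (one year) → Jan 3, 2256 (694 left).
+366 (one year; includes Feb 29, 2256) → Jan 3, 2257 (328 left).
Jan has 31 days: +29 → Feb 1, 2257 (299 left).
Feb has 28 days: +28 → Mar 1, 2257 (271 left).
Mar has 31 days: +31 → Apr 1, 2257 (240 left).
Apr has 30 days: +30 → May 1, 2257 (210 left).
May has 31 days: +31 → Jun 1, 2257 (179 left).
Jun has 30 days: +30 → Jul 1, 2257 (149 left).
Jul has 31 days: +31 → Aug 1, 2257 (118 left).
Aug has 31 days: +31 → Sep 1, 2257 (87 left).
Sep has 30 days: +30 → Oct 1, 2257 (57 left).
Oct has 31 days: +31 → Nov 1, 2257 (26 left).
+26 → Nov 27, 2257.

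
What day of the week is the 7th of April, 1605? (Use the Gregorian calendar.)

Thursday

Doomsday rule: the anchor day for the 1600s is Tuesday. For year 05: 5÷12 = 0 r 5, and 5÷4 = 1, so 0+5+1 = 6.
Tuesday + 6 ≡ Monday — that's 1605's doomsday.
In April the doomsday date is Apr 4.
Apr 7 is 3 days after Apr 4; 3 mod 7 = 3, so Monday + 3 = Thursday.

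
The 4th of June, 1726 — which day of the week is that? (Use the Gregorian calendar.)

Doomsday rule: the anchor day for the 1700s is Sunday. For year 26: 26÷12 = 2 r 2, and 2÷4 = 0, so 2+2+0 = 4.
Sunday + 4 ≡ Thursday — that's 1726's doomsday.
In June the doomsday date is Jun 6.
Jun 4 is 2 days before Jun 6; 2 mod 7 = 2, so Thursday − 2 = Tuesday.

Tuesday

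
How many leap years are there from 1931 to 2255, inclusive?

Multiples of 4 in [1931,2255]: 81.
Of those, multiples of 100: 3 (not leap unless ÷400).
Multiples of 400: 1.
Leap years = 81 − 3 + 1 = 79.

79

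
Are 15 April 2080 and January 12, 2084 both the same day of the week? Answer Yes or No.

From Apr 15, 2080 to Jan 12, 2084 is 1367 days.
1367 mod 7 = 2, so they are different weekdays.
(Apr 15, 2080 is a Monday; Jan 12, 2084 is a Wednesday.)

No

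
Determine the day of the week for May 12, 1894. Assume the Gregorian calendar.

Doomsday rule: the anchor day for the 1800s is Friday. For year 94: 94÷12 = 7 r 10, and 10÷4 = 2, so 7+10+2 = 19.
Friday + 19 ≡ Wednesday — that's 1894's doomsday.
In May the doomsday date is May 9.
May 12 is 3 days after May 9; 3 mod 7 = 3, so Wednesday + 3 = Saturday.

Saturday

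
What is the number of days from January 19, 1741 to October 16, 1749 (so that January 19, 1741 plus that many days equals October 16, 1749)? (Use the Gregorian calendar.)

3192

Jan 19, 1741 → Jan 19, 1742: 365 days.
Jan 19, 1742 → Jan 19, 1743: 365 days.
Jan 19, 1743 → Jan 19, 1744: 365 days.
Jan 19, 1744 → Jan 19, 1745: 366 days (Feb 29, 1744 is in that span).
Jan 19, 1745 → Jan 19, 1746: 365 days.
Jan 19, 1746 → Jan 19, 1747: 365 days.
Jan 19, 1747 → Jan 19, 1748: 365 days.
Jan 19, 1748 → Jan 19, 1749: 366 days (Feb 29, 1748 is in that span).
Jan 19, 1749 → Feb 19, 1749: 31 days (January has 31).
Feb 19, 1749 → Mar 19, 1749: 28 days (February has 28).
Mar 19, 1749 → Apr 19, 1749: 31 days (March has 31).
Apr 19, 1749 → May 19, 1749: 30 days (April has 30).
May 19, 1749 → Jun 19, 1749: 31 days (May has 31).
Jun 19, 1749 → Jul 19, 1749: 30 days (June has 30).
Jul 19, 1749 → Aug 19, 1749: 31 days (July has 31).
Aug 19, 1749 → Sep 19, 1749: 31 days (August has 31).
Sep 19, 1749 → Oct 16, 1749: 27 days.
Total: 3192 days.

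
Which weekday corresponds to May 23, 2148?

Doomsday rule: the anchor day for the 2100s is Sunday. For year 48: 48÷12 = 4 r 0, and 0÷4 = 0, so 4+0+0 = 4.
Sunday + 4 ≡ Thursday — that's 2148's doomsday.
In May the doomsday date is May 9.
May 23 is 14 days after May 9; 14 mod 7 = 0, so Thursday + 0 = Thursday.

Thursday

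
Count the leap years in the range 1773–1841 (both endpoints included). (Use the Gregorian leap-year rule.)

16

Multiples of 4 in [1773,1841]: 17.
Of those, multiples of 100: 1 (not leap unless ÷400).
Multiples of 400: 0.
Leap years = 17 − 1 + 0 = 16.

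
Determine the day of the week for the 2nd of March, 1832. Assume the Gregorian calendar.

Friday

Doomsday rule: the anchor day for the 1800s is Friday. For year 32: 32÷12 = 2 r 8, and 8÷4 = 2, so 2+8+2 = 12.
Friday + 12 ≡ Wednesday — that's 1832's doomsday.
In March the doomsday date is Mar 14.
Mar 2 is 12 days before Mar 14; 12 mod 7 = 5, so Wednesday − 5 = Friday.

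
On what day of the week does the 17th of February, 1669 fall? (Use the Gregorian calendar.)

Doomsday rule: the anchor day for the 1600s is Tuesday. For year 69: 69÷12 = 5 r 9, and 9÷4 = 2, so 5+9+2 = 16.
Tuesday + 16 ≡ Thursday — that's 1669's doomsday.
In February the doomsday date is Feb 28 (1669 is not a leap year).
Feb 17 is 11 days before Feb 28; 11 mod 7 = 4, so Thursday − 4 = Sunday.

Sunday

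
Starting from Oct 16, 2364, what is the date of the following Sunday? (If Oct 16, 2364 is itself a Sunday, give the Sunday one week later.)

October 18, 2364

Oct 16, 2364 is a Friday.
From Friday to the next Sunday is 2 days.
Oct 16, 2364 + 2 = Oct 18, 2364.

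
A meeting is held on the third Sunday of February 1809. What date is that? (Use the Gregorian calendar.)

February 19, 1809

February 1, 1809 is a Wednesday.
The first Sunday is therefore February 5 (4 days later).
The third Sunday is 5 + 2×7 = February 19.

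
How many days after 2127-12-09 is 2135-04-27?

2696

Dec 9, 2127 → Dec 9, 2128: 366 days (Feb 29, 2128 is in that span).
Dec 9, 2128 → Dec 9, 2129: 365 days.
Dec 9, 2129 → Dec 9, 2130: 365 days.
Dec 9, 2130 → Dec 9, 2131: 365 days.
Dec 9, 2131 → Dec 9, 2132: 366 days (Feb 29, 2132 is in that span).
Dec 9, 2132 → Dec 9, 2133: 365 days.
Dec 9, 2133 → Dec 9, 2134: 365 days.
Dec 9, 2134 → Jan 9, 2135: 31 days (December has 31).
Jan 9, 2135 → Feb 9, 2135: 31 days (January has 31).
Feb 9, 2135 → Mar 9, 2135: 28 days (February has 28).
Mar 9, 2135 → Apr 9, 2135: 31 days (March has 31).
Apr 9, 2135 → Apr 27, 2135: 18 days.
Total: 2696 days.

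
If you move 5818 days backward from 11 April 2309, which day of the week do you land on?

Saturday

Apr 11, 2309 is a Sunday.
5818 mod 7 = 1, so 5818 days before a Sunday is Sunday − 1 = Saturday.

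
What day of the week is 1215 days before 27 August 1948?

Monday

First find the weekday of Aug 27, 1948. Doomsday rule: the anchor day for the 1900s is Wednesday. For year 48: 48÷12 = 4 r 0, and 0÷4 = 0, so 4+0+0 = 4.
Wednesday + 4 ≡ Sunday — that's 1948's doomsday.
In August the doomsday date is Aug 8.
Aug 27 is 19 days after Aug 8; 19 mod 7 = 5, so Sunday + 5 = Friday.
1215 mod 7 = 4, so 1215 days before a Friday is Friday − 4 = Monday.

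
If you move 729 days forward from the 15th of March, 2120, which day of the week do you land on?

First find the weekday of Mar 15, 2120. Doomsday rule: the anchor day for the 2100s is Sunday. For year 20: 20÷12 = 1 r 8, and 8÷4 = 2, so 1+8+2 = 11.
Sunday + 11 ≡ Thursday — that's 2120's doomsday.
In March the doomsday date is Mar 14.
Mar 15 is 1 day after Mar 14; 1 mod 7 = 1, so Thursday + 1 = Friday.
729 mod 7 = 1, so 729 days after a Friday is Friday + 1 = Saturday.

Saturday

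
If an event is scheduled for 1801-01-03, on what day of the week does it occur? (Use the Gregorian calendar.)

Saturday

Doomsday rule: the anchor day for the 1800s is Friday. For year 01: 1÷12 = 0 r 1, and 1÷4 = 0, so 0+1+0 = 1.
Friday + 1 ≡ Saturday — that's 1801's doomsday.
In January the doomsday date is Jan 3 (1801 is not a leap year).
Jan 3 is the doomsday itself: Saturday.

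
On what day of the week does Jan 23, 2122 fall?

Friday

Doomsday rule: the anchor day for the 2100s is Sunday. For year 22: 22÷12 = 1 r 10, and 10÷4 = 2, so 1+10+2 = 13.
Sunday + 13 ≡ Saturday — that's 2122's doomsday.
In January the doomsday date is Jan 3 (2122 is not a leap year).
Jan 23 is 20 days after Jan 3; 20 mod 7 = 6, so Saturday + 6 = Friday.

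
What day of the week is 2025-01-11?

January 1, 2025 is a Wednesday.
Jan 1, 2025 → Jan 11, 2025: 10 days.
Total: 10 days.
10 mod 7 = 3, so Wednesday + 3 = Saturday.

Saturday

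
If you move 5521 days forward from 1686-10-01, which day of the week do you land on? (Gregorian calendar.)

Sunday

Oct 1, 1686 is a Tuesday.
5521 mod 7 = 5, so 5521 days after a Tuesday is Tuesday + 5 = Sunday.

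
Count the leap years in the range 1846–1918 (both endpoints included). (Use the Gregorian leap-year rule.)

17

Multiples of 4 in [1846,1918]: 18.
Of those, multiples of 100: 1 (not leap unless ÷400).
Multiples of 400: 0.
Leap years = 18 − 1 + 0 = 17.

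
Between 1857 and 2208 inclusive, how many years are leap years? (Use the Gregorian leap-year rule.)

85

Multiples of 4 in [1857,2208]: 88.
Of those, multiples of 100: 4 (not leap unless ÷400).
Multiples of 400: 1.
Leap years = 88 − 4 + 1 = 85.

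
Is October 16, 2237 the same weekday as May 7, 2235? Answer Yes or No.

From May 7, 2235 to Oct 16, 2237 is 893 days.
893 mod 7 = 4, so they are different weekdays.
(May 7, 2235 is a Thursday; Oct 16, 2237 is a Monday.)

No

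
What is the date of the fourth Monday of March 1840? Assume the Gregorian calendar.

March 23, 1840

March 1, 1840 is a Sunday.
The first Monday is therefore March 2 (1 days later).
The fourth Monday is 2 + 3×7 = March 23.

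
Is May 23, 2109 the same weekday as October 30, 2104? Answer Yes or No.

From Oct 30, 2104 to May 23, 2109 is 1666 days.
1666 mod 7 = 0, so they are the same weekday.
(Oct 30, 2104 is a Thursday; May 23, 2109 is a Thursday.)

Yes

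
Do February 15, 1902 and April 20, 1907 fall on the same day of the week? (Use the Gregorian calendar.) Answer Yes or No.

Yes

From Feb 15, 1902 to Apr 20, 1907 is 1890 days.
1890 mod 7 = 0, so they are the same weekday.
(Feb 15, 1902 is a Saturday; Apr 20, 1907 is a Saturday.)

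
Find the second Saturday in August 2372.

August 1, 2372 is a Tuesday.
The first Saturday is therefore August 5 (4 days later).
The second Saturday is 5 + 1×7 = August 12.

August 12, 2372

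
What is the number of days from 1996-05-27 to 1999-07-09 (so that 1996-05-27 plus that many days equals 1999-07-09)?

1138

May 27, 1996 → May 27, 1997: 365 days.
May 27, 1997 → May 27, 1998: 365 days.
May 27, 1998 → May 27, 1999: 365 days.
May 27, 1999 → Jun 27, 1999: 31 days (May has 31).
Jun 27, 1999 → Jul 9, 1999: 12 days.
Total: 1138 days.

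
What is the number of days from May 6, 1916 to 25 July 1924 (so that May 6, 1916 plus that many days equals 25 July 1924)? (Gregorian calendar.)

May 6, 1916 → May 6, 1917: 365 days.
May 6, 1917 → May 6, 1918: 365 days.
May 6, 1918 → May 6, 1919: 365 days.
May 6, 1919 → May 6, 1920: 366 days (Feb 29, 1920 is in that span).
May 6, 1920 → May 6, 1921: 365 days.
May 6, 1921 → May 6, 1922: 365 days.
May 6, 1922 → May 6, 1923: 365 days.
May 6, 1923 → May 6, 1924: 366 days (Feb 29, 1924 is in that span).
May 6, 1924 → Jun 6, 1924: 31 days (May has 31).
Jun 6, 1924 → Jul 6, 1924: 30 days (June has 30).
Jul 6, 1924 → Jul 25, 1924: 19 days.
Total: 3002 days.

3002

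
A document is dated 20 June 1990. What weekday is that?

Wednesday

January 1, 1990 is a Monday.
Jan 1, 1990 → Feb 1, 1990: 31 days (January has 31).
Feb 1, 1990 → Mar 1, 1990: 28 days (February has 28).
Mar 1, 1990 → Apr 1, 1990: 31 days (March has 31).
Apr 1, 1990 → May 1, 1990: 30 days (April has 30).
May 1, 1990 → Jun 1, 1990: 31 days (May has 31).
Jun 1, 1990 → Jun 20, 1990: 19 days.
Total: 170 days.
170 mod 7 = 2, so Monday + 2 = Wednesday.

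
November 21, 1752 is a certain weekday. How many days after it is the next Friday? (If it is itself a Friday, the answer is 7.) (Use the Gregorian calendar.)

3

Nov 21, 1752 is a Tuesday.
From Tuesday to the next Friday is 3 days.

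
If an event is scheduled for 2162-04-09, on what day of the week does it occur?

Friday

Doomsday rule: the anchor day for the 2100s is Sunday. For year 62: 62÷12 = 5 r 2, and 2÷4 = 0, so 5+2+0 = 7.
Sunday + 7 ≡ Sunday — that's 2162's doomsday.
In April the doomsday date is Apr 4.
Apr 9 is 5 days after Apr 4; 5 mod 7 = 5, so Sunday + 5 = Friday.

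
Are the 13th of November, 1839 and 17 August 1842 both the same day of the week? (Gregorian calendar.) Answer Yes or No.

From Nov 13, 1839 to Aug 17, 1842 is 1008 days.
1008 mod 7 = 0, so they are the same weekday.
(Nov 13, 1839 is a Wednesday; Aug 17, 1842 is a Wednesday.)

Yes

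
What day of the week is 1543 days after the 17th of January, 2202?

Wednesday

First find the weekday of Jan 17, 2202. Doomsday rule: the anchor day for the 2200s is Friday. For year 02: 2÷12 = 0 r 2, and 2÷4 = 0, so 0+2+0 = 2.
Friday + 2 ≡ Sunday — that's 2202's doomsday.
In January the doomsday date is Jan 3 (2202 is not a leap year).
Jan 17 is 14 days after Jan 3; 14 mod 7 = 0, so Sunday + 0 = Sunday.
1543 mod 7 = 3, so 1543 days after a Sunday is Sunday + 3 = Wednesday.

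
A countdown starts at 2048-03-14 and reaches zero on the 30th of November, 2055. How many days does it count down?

2817

Mar 14, 2048 → Mar 14, 2049: 365 days.
Mar 14, 2049 → Mar 14, 2050: 365 days.
Mar 14, 2050 → Mar 14, 2051: 365 days.
Mar 14, 2051 → Mar 14, 2052: 366 days (Feb 29, 2052 is in that span).
Mar 14, 2052 → Mar 14, 2053: 365 days.
Mar 14, 2053 → Mar 14, 2054: 365 days.
Mar 14, 2054 → Mar 14, 2055: 365 days.
Mar 14, 2055 → Apr 14, 2055: 31 days (March has 31).
Apr 14, 2055 → May 14, 2055: 30 days (April has 30).
May 14, 2055 → Jun 14, 2055: 31 days (May has 31).
Jun 14, 2055 → Jul 14, 2055: 30 days (June has 30).
Jul 14, 2055 → Aug 14, 2055: 31 days (July has 31).
Aug 14, 2055 → Sep 14, 2055: 31 days (August has 31).
Sep 14, 2055 → Oct 14, 2055: 30 days (September has 30).
Oct 14, 2055 → Nov 14, 2055: 31 days (October has 31).
Nov 14, 2055 → Nov 30, 2055: 16 days.
Total: 2817 days.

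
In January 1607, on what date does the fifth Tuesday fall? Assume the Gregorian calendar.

January 1, 1607 is a Monday.
The first Tuesday is therefore January 2 (1 days later).
The fifth Tuesday is 2 + 4×7 = January 30.

January 30, 1607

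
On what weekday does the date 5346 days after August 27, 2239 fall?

First find the weekday of Aug 27, 2239. Doomsday rule: the anchor day for the 2200s is Friday. For year 39: 39÷12 = 3 r 3, and 3÷4 = 0, so 3+3+0 = 6.
Friday + 6 ≡ Thursday — that's 2239's doomsday.
In August the doomsday date is Aug 8.
Aug 27 is 19 days after Aug 8; 19 mod 7 = 5, so Thursday + 5 = Tuesday.
5346 mod 7 = 5, so 5346 days after a Tuesday is Tuesday + 5 = Sunday.

Sunday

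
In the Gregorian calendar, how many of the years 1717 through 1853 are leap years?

Multiples of 4 in [1717,1853]: 34.
Of those, multiples of 100: 1 (not leap unless ÷400).
Multiples of 400: 0.
Leap years = 34 − 1 + 0 = 33.

33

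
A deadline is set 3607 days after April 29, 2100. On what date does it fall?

+365 (one year) → Apr 29, 2101 (3242 left).
+365 (one year) → Apr 29, 2102 (2877 left).
+365 (one year) → Apr 29, 2103 (2512 left).
+366 (one year; includes Feb 29, 2104) → Apr 29, 2104 (2146 left).
+365 (one year) → Apr 29, 2105 (1781 left).
+365 (one year) → Apr 29, 2106 (1416 left).
+365 (one year) → Apr 29, 2107 (1051 left).
+366 (one year; includes Feb 29, 2108) → Apr 29, 2108 (685 left).
+365 (one year) → Apr 29, 2109 (320 left).
Apr has 30 days: +2 → May 1, 2109 (318 left).
May has 31 days: +31 → Jun 1, 2109 (287 left).
Jun has 30 days: +30 → Jul 1, 2109 (257 left).
Jul has 31 days: +31 → Aug 1, 2109 (226 left).
Aug has 31 days: +31 → Sep 1, 2109 (195 left).
Sep has 30 days: +30 → Oct 1, 2109 (165 left).
Oct has 31 days: +31 → Nov 1, 2109 (134 left).
Nov has 30 days: +30 → Dec 1, 2109 (104 left).
Dec has 31 days: +31 → Jan 1, 2110 (73 left).
Jan has 31 days: +31 → Feb 1, 2110 (42 left).
Feb has 28 days: +28 → Mar 1, 2110 (14 left).
+14 → Mar 15, 2110.

March 15, 2110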